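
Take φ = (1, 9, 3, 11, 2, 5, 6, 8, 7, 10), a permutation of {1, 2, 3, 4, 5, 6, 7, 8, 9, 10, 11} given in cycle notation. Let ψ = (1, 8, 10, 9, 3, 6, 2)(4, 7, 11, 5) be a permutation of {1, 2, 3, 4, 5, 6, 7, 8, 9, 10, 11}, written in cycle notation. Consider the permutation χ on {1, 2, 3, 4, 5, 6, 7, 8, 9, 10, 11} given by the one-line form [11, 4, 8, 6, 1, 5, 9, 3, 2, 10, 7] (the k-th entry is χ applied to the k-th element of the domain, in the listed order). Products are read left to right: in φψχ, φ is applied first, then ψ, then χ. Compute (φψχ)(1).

8

(φψχ)(1) = χ(ψ(φ(1))). φ(1) = 9, then ψ(9) = 3, then χ(3) = 8, so the result is 8.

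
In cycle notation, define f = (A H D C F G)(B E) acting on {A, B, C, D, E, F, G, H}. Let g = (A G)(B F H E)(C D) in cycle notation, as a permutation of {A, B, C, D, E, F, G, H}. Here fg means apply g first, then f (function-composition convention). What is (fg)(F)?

g(F) = H, then f(H) = D; composing gives (fg)(F) = D.

D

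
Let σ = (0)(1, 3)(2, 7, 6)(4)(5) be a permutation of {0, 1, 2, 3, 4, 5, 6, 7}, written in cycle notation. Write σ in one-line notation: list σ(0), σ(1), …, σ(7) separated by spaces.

Each element maps to the next entry in its cycle (wrapping to the front): 0→0, 1→3, 2→7, 3→1, 4→4, 5→5, 6→2, 7→6.
So the one-line form is 0 3 7 1 4 5 2 6.

0 3 7 1 4 5 2 6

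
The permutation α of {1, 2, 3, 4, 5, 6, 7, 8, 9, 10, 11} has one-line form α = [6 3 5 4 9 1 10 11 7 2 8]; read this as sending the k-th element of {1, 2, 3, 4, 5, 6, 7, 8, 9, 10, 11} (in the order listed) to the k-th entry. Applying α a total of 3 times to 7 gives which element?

Tracing 7 → 10 → … returns to 7 after 6 steps, so 7 lies in a 6-cycle (2, 3, 5, 9, 7, 10).
Stepping 3 places around the cycle: 7 → 10 → 2 → 3.

3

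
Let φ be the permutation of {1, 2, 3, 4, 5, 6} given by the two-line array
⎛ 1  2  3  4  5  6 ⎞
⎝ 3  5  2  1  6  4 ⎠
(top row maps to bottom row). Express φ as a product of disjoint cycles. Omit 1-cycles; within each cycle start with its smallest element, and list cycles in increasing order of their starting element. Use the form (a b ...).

From 1: 1 → 3 → 2 → 5 → 6 → 4 → 1, closing the cycle (1 3 2 5 6 4).
Repeating from the next unused element and collecting all non-trivial cycles gives (1 3 2 5 6 4).

(1 3 2 5 6 4)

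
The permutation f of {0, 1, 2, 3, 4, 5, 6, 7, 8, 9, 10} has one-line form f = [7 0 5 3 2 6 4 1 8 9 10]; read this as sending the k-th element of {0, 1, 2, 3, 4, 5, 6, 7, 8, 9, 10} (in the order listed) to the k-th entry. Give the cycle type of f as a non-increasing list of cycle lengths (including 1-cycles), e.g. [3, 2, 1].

[4, 3, 1, 1, 1, 1]

The disjoint cycles are (0 7 1)(2 5 6 4)(3)(8)(9)(10), with lengths 4, 3, 1, 1, 1, 1 in non-increasing order.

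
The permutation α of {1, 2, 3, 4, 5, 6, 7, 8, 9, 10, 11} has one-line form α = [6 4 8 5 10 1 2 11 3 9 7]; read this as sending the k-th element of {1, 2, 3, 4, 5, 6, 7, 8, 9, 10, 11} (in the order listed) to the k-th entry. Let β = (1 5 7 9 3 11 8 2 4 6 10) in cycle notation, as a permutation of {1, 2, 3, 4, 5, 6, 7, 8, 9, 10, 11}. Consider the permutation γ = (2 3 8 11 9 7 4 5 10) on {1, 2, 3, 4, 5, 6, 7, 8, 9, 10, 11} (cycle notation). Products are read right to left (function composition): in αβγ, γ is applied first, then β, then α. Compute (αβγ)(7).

1

Chase 7: γ(7) = 4; β(4) = 6; α(6) = 1. Hence (αβγ)(7) = 1.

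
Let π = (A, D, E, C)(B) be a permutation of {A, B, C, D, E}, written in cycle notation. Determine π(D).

In the cycle (A, D, E, C), D is followed by E, so π(D) = E.

E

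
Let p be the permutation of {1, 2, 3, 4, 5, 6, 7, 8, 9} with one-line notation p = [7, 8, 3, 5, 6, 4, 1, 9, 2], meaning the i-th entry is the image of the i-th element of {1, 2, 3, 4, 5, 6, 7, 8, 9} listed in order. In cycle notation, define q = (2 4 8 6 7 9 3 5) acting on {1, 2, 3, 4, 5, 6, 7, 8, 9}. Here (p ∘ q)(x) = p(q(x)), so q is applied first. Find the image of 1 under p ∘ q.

7

(p ∘ q)(1) = p(q(1)). q(1) = 1, then p(1) = 7. So (p ∘ q)(1) = 7.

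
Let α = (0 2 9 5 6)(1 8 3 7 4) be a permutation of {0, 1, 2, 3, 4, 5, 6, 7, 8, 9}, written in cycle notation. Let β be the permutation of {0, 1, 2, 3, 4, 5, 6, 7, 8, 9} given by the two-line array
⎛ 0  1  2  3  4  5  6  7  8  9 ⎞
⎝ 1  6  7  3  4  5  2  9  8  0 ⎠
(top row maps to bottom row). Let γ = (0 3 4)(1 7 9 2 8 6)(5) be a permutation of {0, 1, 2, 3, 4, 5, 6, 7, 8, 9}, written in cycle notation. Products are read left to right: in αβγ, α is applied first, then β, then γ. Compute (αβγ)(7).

0

(αβγ)(7) = γ(β(α(7))). α(7) = 4, then β(4) = 4, then γ(4) = 0, so the result is 0.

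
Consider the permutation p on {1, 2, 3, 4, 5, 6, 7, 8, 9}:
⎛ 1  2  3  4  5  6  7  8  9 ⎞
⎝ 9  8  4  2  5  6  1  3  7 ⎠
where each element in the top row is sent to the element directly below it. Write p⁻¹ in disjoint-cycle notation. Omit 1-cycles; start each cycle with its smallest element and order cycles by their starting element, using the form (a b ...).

(1 7 9)(2 4 3 8)

First write p in disjoint cycles: (1 9 7)(2 8 3 4).
The inverse reverses every cycle; in canonical form, p⁻¹ = (1 7 9)(2 4 3 8).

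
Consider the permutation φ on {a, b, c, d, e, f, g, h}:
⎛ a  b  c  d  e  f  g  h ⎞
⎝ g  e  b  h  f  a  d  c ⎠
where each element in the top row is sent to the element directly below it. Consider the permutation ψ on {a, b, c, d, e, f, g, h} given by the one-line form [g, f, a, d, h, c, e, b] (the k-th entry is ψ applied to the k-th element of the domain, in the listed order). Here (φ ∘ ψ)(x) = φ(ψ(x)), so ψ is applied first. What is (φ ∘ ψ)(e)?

c

ψ(e) = h, then φ(h) = c; composing gives (φ ∘ ψ)(e) = c.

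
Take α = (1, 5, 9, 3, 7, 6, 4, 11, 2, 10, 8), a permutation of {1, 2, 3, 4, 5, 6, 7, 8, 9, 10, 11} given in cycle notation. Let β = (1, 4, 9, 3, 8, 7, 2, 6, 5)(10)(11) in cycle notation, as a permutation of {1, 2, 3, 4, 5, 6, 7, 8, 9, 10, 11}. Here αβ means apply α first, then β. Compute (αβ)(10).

(αβ)(10) = β(α(10)). α(10) = 8, then β(8) = 7. So (αβ)(10) = 7.

7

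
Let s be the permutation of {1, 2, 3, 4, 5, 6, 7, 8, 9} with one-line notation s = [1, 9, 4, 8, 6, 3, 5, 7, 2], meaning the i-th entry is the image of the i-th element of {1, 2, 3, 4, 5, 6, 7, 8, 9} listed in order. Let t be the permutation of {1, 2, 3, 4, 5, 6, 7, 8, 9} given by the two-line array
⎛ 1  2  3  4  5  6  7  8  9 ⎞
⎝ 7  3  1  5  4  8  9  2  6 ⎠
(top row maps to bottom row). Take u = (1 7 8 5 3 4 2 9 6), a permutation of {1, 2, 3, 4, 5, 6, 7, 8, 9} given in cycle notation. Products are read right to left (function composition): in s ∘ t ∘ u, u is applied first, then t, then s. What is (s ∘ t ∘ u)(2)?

Apply the permutations in order: u(2) = 9, then t(9) = 6, then s(6) = 3. So (s ∘ t ∘ u)(2) = 3.

3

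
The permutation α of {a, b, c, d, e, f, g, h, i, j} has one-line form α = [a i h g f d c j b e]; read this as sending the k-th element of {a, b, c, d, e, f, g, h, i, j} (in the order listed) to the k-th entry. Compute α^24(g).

Tracing g → c → … returns to g after 7 steps, so g lies in a 7-cycle (c, h, j, e, f, d, g).
On a 7-cycle, α^7 is the identity, so α^24 = α^3 there (24 ≡ 3 mod 7).
Stepping 3 places around the cycle: g → c → h → j.

j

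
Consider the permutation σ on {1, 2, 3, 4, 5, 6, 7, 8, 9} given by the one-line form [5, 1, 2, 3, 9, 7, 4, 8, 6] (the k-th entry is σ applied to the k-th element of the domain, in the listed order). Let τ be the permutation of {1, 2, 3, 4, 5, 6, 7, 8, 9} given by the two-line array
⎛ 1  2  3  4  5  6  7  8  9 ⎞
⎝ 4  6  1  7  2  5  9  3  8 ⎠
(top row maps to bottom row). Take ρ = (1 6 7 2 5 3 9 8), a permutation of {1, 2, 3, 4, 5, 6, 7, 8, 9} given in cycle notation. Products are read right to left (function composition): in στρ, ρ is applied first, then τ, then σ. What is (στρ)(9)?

Apply the permutations in order: ρ(9) = 8, then τ(8) = 3, then σ(3) = 2. So (στρ)(9) = 2.

2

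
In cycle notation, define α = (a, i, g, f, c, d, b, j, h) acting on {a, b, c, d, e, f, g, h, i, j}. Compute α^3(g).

d

g lies in the 9-cycle (a, i, g, f, c, d, b, j, h).
Advancing 3 steps from g: g → f → c → d.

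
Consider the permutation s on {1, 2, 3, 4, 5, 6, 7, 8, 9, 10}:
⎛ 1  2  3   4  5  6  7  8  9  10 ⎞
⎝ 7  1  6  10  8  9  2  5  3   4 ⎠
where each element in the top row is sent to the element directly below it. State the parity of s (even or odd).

even

In disjoint-cycle form the cycle lengths are 3, 3, 2, 2.
A cycle is odd iff its length is even; s has 2 even-length cycles, so sgn(s) = (−1)^2 and s is even.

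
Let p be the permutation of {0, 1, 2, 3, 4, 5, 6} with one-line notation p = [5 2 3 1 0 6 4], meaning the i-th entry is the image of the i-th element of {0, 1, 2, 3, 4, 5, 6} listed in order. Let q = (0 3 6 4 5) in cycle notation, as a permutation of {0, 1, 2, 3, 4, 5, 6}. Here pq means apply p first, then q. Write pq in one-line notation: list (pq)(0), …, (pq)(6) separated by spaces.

0 2 6 1 3 4 5

(pq)(x) = q(p(x)). Computing each image: q(p(0)) = q(5) = 0, q(p(1)) = q(2) = 2, q(p(2)) = q(3) = 6, q(p(3)) = q(1) = 1, q(p(4)) = q(0) = 3, q(p(5)) = q(6) = 4, q(p(6)) = q(4) = 5.
Hence pq = [0 2 6 1 3 4 5].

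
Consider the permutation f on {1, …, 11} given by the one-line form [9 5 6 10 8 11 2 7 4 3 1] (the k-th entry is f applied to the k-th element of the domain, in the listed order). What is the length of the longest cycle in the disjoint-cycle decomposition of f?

Decomposing into disjoint cycles gives (1 9 4 10 3 6 11)(2 5 8 7); the longest has length 7.

7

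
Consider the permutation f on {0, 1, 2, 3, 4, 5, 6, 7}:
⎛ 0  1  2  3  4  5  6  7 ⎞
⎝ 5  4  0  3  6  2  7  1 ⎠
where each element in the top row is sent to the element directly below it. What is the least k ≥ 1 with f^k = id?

Decomposing into disjoint cycles gives cycle lengths 4, 3, 1.
Since disjoint cycles commute, ord(f) = lcm(4, 3) = 12.

12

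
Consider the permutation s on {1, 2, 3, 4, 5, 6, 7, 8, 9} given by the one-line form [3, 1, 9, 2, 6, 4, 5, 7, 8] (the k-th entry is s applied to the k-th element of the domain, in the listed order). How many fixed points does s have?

0

No element satisfies s(x) = x, so there are 0 fixed points.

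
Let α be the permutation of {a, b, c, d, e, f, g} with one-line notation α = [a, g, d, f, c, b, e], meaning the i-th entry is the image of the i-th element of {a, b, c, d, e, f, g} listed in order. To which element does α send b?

b is element number 2 of the domain, and entry number 2 of the one-line form is g, so α(b) = g.

g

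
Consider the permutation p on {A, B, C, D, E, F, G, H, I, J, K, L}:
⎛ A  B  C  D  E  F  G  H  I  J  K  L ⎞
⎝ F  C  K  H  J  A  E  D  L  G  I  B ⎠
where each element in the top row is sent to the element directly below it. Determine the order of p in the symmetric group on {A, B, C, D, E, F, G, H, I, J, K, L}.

The disjoint-cycle form of p has cycle lengths 5, 3, 2, 2.
The order is lcm(5, 3, 2, 2) = 30.

30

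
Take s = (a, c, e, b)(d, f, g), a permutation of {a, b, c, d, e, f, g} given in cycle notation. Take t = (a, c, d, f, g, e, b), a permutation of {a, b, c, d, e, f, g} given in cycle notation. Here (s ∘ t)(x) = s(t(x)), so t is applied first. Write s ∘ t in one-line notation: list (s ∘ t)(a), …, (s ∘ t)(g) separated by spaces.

e c f g a d b

(s ∘ t)(x) = s(t(x)). Computing each image: s(t(a)) = s(c) = e, s(t(b)) = s(a) = c, s(t(c)) = s(d) = f, s(t(d)) = s(f) = g, s(t(e)) = s(b) = a, s(t(f)) = s(g) = d, s(t(g)) = s(e) = b.
Hence s ∘ t = [e c f g a d b].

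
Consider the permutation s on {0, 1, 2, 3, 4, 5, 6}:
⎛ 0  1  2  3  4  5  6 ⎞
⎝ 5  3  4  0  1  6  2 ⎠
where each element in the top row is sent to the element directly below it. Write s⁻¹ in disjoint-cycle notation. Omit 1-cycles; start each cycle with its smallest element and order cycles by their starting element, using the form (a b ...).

First write s in disjoint cycles: (0 5 6 2 4 1 3).
The inverse reverses every cycle; in canonical form, s⁻¹ = (0 3 1 4 2 6 5).

(0 3 1 4 2 6 5)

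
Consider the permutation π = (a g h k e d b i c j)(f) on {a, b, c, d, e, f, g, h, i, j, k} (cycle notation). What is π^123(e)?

e lies in the 10-cycle (a g h k e d b i c j).
On a 10-cycle, π^10 is the identity, so π^123 = π^3 there (123 ≡ 3 mod 10).
Advancing 3 steps from e: e → d → b → i.

i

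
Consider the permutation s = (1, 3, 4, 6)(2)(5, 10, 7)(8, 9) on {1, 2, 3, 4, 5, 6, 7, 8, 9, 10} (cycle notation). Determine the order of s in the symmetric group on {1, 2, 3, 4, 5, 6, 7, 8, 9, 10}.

12

The disjoint cycles have lengths 4, 3, 2, 1.
Since disjoint cycles commute, ord(s) = lcm(4, 3, 2) = 12.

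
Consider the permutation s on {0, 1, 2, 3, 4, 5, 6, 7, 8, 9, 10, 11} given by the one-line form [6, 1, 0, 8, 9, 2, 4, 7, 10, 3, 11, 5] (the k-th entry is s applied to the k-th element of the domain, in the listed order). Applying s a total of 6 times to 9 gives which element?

Tracing 9 → 3 → … returns to 9 after 10 steps, so 9 lies in a 10-cycle (0, 6, 4, 9, 3, 8, 10, 11, 5, 2).
Stepping 6 places around the cycle: 9 → 3 → 8 → 10 → 11 → 5 → 2.

2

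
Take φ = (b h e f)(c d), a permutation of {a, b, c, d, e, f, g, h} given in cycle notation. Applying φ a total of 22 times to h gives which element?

f

h lies in the 4-cycle (b h e f).
Since the cycle has length 4, φ^22 acts on it the same as φ^2 (22 mod 4 = 2).
Stepping 2 places around the cycle: h → e → f.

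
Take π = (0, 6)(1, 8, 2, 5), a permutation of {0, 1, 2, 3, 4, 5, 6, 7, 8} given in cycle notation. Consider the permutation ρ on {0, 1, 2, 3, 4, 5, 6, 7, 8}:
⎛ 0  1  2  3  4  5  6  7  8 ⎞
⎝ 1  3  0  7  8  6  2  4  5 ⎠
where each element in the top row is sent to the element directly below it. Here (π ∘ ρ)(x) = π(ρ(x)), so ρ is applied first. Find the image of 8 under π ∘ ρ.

ρ(8) = 5, then π(5) = 1; composing gives (π ∘ ρ)(8) = 1.

1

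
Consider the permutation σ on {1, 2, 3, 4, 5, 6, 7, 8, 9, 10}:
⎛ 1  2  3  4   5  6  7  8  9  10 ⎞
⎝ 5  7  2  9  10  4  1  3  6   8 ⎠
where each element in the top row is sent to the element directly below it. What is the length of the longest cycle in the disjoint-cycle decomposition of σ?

7

Decomposing into disjoint cycles gives (1 5 10 8 3 2 7)(4 9 6); the longest has length 7.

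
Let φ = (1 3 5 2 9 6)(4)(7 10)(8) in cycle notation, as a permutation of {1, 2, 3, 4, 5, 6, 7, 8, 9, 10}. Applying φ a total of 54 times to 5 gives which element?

5 lies in the 6-cycle (1 3 5 2 9 6).
Powers repeat with period 6 on this cycle, and 54 mod 6 = 0, so φ^54(5) = φ^0(5).
So φ^54(5) = 5.

5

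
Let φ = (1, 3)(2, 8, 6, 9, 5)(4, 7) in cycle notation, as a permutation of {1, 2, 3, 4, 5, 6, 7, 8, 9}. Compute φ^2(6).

6 lies in the 5-cycle (2, 8, 6, 9, 5).
Stepping 2 places around the cycle: 6 → 9 → 5.

5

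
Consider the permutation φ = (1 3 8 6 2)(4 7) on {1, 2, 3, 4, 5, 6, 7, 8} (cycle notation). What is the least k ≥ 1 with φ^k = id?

The disjoint cycles have lengths 5, 2, 1.
The order of φ is the least common multiple of its cycle lengths: lcm(5, 2) = 10.

10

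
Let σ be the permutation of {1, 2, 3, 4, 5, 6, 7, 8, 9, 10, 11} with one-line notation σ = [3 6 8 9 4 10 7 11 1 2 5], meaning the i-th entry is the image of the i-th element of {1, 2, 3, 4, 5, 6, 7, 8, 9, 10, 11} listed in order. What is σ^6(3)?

Tracing 3 → 8 → … returns to 3 after 7 steps, so 3 lies in a 7-cycle (1 3 8 11 5 4 9).
Stepping 6 places around the cycle: 3 → 8 → 11 → 5 → 4 → 9 → 1.

1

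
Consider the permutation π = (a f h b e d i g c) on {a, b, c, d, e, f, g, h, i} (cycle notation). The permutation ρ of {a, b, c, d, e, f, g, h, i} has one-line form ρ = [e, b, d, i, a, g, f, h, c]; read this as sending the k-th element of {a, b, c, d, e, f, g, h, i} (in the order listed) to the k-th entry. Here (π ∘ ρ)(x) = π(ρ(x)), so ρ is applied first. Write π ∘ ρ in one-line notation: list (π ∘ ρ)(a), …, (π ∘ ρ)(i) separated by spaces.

Chase each element through ρ then π: a → e → d; b → b → e; c → d → i; d → i → g; e → a → f; f → g → c; g → f → h; h → h → b; i → c → a.
Collecting the images, π ∘ ρ = [d e i g f c h b a].

d e i g f c h b a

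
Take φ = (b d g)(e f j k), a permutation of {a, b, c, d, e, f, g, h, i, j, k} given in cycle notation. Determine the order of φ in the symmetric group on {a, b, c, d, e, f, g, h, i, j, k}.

12

The cycle type of φ is (4, 3, 1, 1, 1, 1).
The order is lcm(4, 3) = 12.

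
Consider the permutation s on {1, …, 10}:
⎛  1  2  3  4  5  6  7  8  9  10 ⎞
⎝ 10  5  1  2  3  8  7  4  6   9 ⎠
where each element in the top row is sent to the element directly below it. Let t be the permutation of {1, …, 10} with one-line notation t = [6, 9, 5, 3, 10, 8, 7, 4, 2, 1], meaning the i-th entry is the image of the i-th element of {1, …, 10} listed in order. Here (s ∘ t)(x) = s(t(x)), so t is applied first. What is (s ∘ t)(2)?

6

First apply t: t(2) = 9, then s(9) = 6. Thus (s ∘ t)(2) = 6.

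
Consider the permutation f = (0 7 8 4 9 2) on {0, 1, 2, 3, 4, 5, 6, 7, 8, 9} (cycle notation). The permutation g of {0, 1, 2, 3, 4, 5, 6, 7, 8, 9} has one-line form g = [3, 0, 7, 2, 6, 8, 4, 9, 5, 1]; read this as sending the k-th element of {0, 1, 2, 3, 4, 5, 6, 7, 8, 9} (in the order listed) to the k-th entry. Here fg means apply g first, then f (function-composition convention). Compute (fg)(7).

2

(fg)(7) = f(g(7)). g(7) = 9, then f(9) = 2. So (fg)(7) = 2.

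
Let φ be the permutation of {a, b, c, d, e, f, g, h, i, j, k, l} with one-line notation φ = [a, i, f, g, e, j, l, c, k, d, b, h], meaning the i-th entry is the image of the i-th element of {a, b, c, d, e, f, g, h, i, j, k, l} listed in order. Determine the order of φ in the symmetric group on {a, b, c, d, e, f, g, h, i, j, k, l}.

21

Decomposing into disjoint cycles gives cycle lengths 7, 3, 1, 1.
The order is lcm(7, 3) = 21.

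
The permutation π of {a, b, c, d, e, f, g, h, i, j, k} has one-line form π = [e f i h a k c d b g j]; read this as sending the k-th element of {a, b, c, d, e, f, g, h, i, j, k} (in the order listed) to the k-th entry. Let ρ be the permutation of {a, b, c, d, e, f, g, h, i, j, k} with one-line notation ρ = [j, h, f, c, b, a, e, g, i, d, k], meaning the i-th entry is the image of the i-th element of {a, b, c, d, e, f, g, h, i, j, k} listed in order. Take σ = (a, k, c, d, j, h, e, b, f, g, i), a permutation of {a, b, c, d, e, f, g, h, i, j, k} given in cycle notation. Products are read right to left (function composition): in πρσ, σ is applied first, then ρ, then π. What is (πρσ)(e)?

d

Chase e: σ(e) = b; ρ(b) = h; π(h) = d. Hence (πρσ)(e) = d.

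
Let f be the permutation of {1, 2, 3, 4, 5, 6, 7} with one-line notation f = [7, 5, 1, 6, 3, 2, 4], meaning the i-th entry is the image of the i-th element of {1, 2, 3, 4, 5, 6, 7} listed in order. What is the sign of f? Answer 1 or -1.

In disjoint-cycle form the cycle lengths are 7.
A cycle of length ℓ contributes ℓ−1 transpositions, so f is a product of 6 transpositions — even.

1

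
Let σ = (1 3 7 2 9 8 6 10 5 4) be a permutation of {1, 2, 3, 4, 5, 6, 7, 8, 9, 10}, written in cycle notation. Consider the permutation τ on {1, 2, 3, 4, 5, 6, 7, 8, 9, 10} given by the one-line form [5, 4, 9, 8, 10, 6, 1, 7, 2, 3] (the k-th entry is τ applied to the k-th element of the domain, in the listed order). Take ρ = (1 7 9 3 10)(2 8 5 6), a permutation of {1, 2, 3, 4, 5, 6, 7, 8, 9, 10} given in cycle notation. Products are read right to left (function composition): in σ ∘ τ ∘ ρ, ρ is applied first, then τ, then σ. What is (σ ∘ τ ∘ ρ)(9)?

(σ ∘ τ ∘ ρ)(9) = σ(τ(ρ(9))). ρ(9) = 3, then τ(3) = 9, then σ(9) = 8, so the result is 8.

8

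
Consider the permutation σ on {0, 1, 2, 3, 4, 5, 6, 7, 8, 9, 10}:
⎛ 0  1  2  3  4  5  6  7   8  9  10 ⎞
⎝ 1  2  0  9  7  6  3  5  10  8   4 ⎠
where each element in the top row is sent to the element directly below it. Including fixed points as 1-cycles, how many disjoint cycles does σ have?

2

The cycle decomposition is (0, 1, 2)(3, 9, 8, 10, 4, 7, 5, 6), which has 2 cycles (counting 1-cycles).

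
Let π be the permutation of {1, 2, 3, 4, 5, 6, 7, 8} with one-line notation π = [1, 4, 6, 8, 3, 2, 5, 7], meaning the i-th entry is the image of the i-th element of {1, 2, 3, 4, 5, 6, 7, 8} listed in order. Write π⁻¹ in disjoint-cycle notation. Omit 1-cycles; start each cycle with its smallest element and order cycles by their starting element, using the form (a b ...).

(2 6 3 5 7 8 4)

The cycle decomposition of π is (2 4 8 7 5 3 6).
Reversing each cycle (and rotating so the smallest element leads) gives π⁻¹ = (2 6 3 5 7 8 4).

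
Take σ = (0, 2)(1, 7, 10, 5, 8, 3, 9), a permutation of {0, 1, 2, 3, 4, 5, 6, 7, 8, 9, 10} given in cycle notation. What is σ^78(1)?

1 lies in the 7-cycle (1, 7, 10, 5, 8, 3, 9).
Powers repeat with period 7 on this cycle, and 78 mod 7 = 1, so σ^78(1) = σ^1(1).
Advancing 1 step from 1: 1 → 7.

7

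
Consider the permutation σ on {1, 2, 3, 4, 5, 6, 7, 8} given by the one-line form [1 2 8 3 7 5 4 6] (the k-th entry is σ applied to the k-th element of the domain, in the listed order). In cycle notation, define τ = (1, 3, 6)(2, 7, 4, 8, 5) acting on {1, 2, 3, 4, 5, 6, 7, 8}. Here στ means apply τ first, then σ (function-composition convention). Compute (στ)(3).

5

(στ)(3) = σ(τ(3)). τ(3) = 6, then σ(6) = 5. So (στ)(3) = 5.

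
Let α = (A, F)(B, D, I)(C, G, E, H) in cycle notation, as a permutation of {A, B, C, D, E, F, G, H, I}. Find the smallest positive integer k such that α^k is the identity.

The disjoint cycles have lengths 4, 3, 2.
The order of α is the least common multiple of its cycle lengths: lcm(4, 3, 2) = 12.

12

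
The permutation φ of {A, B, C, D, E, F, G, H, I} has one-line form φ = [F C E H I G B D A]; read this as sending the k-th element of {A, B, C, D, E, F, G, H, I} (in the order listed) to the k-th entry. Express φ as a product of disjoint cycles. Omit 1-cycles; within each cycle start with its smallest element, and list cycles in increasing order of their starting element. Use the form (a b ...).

(A F G B C E I)(D H)

From A: A → F → G → B → C → E → I → A, closing the cycle (A F G B C E I).
Continuing from each remaining unvisited element yields (A F G B C E I)(D H).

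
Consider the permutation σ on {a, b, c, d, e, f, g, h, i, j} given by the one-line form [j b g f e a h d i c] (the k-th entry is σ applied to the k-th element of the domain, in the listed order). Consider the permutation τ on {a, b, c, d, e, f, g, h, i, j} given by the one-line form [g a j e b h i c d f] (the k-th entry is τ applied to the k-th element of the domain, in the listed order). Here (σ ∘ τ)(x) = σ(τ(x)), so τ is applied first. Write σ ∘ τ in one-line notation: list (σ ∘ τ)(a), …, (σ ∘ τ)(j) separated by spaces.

h j c e b d i g f a

(σ ∘ τ)(x) = σ(τ(x)). Computing each image: σ(τ(a)) = σ(g) = h, σ(τ(b)) = σ(a) = j, σ(τ(c)) = σ(j) = c, σ(τ(d)) = σ(e) = e, σ(τ(e)) = σ(b) = b, σ(τ(f)) = σ(h) = d, σ(τ(g)) = σ(i) = i, σ(τ(h)) = σ(c) = g, σ(τ(i)) = σ(d) = f, σ(τ(j)) = σ(f) = a.
Hence σ ∘ τ = [h j c e b d i g f a].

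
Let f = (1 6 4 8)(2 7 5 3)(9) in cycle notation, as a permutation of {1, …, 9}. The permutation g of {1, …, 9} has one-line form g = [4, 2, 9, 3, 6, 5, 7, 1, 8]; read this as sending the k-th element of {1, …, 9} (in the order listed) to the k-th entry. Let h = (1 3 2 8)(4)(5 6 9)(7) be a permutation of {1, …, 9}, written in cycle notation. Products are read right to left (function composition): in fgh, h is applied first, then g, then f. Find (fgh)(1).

9

Chase 1: h(1) = 3; g(3) = 9; f(9) = 9. Hence (fgh)(1) = 9.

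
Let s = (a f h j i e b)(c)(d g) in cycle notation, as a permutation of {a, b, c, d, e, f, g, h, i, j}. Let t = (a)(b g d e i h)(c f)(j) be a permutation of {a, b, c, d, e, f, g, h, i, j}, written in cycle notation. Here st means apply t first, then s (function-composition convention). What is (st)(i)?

j

First apply t: t(i) = h, then s(h) = j. Thus (st)(i) = j.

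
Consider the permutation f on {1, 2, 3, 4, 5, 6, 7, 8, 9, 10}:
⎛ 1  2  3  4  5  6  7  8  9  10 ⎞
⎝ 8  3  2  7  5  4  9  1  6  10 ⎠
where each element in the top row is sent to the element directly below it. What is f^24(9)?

Tracing 9 → 6 → … returns to 9 after 4 steps, so 9 lies in a 4-cycle (4, 7, 9, 6).
Since the cycle has length 4, f^24 acts on it the same as f^0 (24 mod 4 = 0).
So f^24(9) = 9.

9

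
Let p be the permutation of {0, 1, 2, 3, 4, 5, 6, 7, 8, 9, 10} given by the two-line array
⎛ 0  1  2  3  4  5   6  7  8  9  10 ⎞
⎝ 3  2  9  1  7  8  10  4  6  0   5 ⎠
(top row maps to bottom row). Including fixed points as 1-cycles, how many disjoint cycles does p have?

The cycle decomposition is (0, 3, 1, 2, 9)(4, 7)(5, 8, 6, 10), which has 3 cycles (counting 1-cycles).

3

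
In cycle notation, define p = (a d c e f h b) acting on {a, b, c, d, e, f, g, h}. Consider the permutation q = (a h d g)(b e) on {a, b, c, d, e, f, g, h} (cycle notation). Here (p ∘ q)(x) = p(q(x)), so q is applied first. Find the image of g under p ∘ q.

q(g) = a, then p(a) = d; composing gives (p ∘ q)(g) = d.

d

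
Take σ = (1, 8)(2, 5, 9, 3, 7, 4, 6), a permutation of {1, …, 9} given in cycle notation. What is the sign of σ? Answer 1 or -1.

-1

The cycle lengths are 7, 2.
A cycle is odd iff its length is even; σ has 1 even-length cycle, so sgn(σ) = (−1)^1 and σ is odd.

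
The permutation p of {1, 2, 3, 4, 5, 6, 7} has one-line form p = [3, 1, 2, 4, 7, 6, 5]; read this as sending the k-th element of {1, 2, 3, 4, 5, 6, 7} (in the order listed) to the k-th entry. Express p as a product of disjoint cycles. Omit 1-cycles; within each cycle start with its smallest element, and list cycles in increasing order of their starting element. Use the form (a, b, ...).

(1, 3, 2)(5, 7)

Start at 1 and follow images: 1 → 3 → 2 → 1, giving the cycle (1, 3, 2).
Continuing from each remaining unvisited element yields (1, 3, 2)(5, 7).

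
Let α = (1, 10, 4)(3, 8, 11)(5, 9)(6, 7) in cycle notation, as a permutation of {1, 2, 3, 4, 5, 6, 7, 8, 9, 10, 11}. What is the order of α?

The disjoint cycles have lengths 3, 3, 2, 2, 1.
The order is lcm(3, 3, 2, 2) = 6.

6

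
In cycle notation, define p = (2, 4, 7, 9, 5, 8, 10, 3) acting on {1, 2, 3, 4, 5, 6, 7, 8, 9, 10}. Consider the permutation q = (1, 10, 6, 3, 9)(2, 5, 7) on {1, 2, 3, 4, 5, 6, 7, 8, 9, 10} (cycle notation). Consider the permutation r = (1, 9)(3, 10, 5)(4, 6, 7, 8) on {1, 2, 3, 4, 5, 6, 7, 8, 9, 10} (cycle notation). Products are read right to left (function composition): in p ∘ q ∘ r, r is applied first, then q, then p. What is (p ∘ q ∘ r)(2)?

Apply the permutations in order: r(2) = 2, then q(2) = 5, then p(5) = 8. So (p ∘ q ∘ r)(2) = 8.

8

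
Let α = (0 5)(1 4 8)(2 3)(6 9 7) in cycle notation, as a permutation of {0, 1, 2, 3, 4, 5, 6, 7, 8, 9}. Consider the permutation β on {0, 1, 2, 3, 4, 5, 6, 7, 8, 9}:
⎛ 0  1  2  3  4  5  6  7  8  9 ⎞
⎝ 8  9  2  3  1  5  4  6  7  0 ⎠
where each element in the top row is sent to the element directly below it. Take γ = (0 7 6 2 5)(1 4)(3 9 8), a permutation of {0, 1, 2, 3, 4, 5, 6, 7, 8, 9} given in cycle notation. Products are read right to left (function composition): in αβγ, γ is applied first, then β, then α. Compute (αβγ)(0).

9

Apply the permutations in order: γ(0) = 7, then β(7) = 6, then α(6) = 9. So (αβγ)(0) = 9.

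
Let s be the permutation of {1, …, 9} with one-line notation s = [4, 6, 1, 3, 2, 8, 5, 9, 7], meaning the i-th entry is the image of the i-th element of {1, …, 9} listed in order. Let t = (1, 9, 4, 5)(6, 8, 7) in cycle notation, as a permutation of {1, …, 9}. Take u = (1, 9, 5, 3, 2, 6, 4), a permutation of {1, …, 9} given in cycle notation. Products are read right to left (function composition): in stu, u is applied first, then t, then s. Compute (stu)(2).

(stu)(2) = s(t(u(2))). u(2) = 6, then t(6) = 8, then s(8) = 9, so the result is 9.

9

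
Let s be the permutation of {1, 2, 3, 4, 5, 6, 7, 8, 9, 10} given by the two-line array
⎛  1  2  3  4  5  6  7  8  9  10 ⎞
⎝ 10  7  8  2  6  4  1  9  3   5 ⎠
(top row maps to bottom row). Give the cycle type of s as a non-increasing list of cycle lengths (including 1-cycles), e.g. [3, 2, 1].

[7, 3]

The disjoint cycles are (1, 10, 5, 6, 4, 2, 7)(3, 8, 9), with lengths 7, 3 in non-increasing order.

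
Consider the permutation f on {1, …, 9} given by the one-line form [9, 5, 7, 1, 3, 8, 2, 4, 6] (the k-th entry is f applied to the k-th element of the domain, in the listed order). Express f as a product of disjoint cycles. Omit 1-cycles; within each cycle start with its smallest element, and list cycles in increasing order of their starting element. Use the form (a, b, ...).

(1, 9, 6, 8, 4)(2, 5, 3, 7)

Start at 1 and follow images: 1 → 9 → 6 → 8 → 4 → 1, giving the cycle (1, 9, 6, 8, 4).
Repeating from the next unused element and collecting all non-trivial cycles gives (1, 9, 6, 8, 4)(2, 5, 3, 7).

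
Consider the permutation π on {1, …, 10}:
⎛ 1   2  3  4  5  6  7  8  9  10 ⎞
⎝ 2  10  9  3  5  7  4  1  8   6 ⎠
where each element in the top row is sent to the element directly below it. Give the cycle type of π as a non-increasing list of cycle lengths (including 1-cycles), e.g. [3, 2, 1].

The disjoint cycles are (1 2 10 6 7 4 3 9 8)(5), with lengths 9, 1 in non-increasing order.

[9, 1]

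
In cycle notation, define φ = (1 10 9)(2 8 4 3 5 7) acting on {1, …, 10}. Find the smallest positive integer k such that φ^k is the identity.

6

The cycle type of φ is (6, 3, 1).
Since disjoint cycles commute, ord(φ) = lcm(6, 3) = 6.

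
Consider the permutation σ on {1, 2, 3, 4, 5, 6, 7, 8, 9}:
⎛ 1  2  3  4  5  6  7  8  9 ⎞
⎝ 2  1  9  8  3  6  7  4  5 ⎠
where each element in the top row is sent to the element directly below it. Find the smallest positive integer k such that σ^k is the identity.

Decomposing into disjoint cycles gives cycle lengths 3, 2, 2, 1, 1.
The order of σ is the least common multiple of its cycle lengths: lcm(3, 2, 2) = 6.

6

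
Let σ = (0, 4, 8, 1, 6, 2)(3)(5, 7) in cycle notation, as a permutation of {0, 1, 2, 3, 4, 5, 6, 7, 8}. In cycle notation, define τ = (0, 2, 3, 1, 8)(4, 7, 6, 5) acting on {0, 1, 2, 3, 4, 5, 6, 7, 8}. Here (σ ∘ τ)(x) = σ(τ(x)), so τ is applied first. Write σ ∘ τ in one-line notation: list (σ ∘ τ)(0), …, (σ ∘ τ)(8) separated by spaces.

0 1 3 6 5 8 7 2 4

For each element, apply τ then σ: 0 → 2 → 0; 1 → 8 → 1; 2 → 3 → 3; 3 → 1 → 6; 4 → 7 → 5; 5 → 4 → 8; 6 → 5 → 7; 7 → 6 → 2; 8 → 0 → 4.
So σ ∘ τ in one-line form is 0 1 3 6 5 8 7 2 4.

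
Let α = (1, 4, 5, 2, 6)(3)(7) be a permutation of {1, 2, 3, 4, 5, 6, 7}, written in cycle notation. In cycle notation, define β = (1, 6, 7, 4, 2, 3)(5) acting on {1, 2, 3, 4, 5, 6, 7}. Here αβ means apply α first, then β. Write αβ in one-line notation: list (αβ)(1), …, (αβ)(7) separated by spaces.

2 7 1 5 3 6 4

(αβ)(x) = β(α(x)). Computing each image: β(α(1)) = β(4) = 2, β(α(2)) = β(6) = 7, β(α(3)) = β(3) = 1, β(α(4)) = β(5) = 5, β(α(5)) = β(2) = 3, β(α(6)) = β(1) = 6, β(α(7)) = β(7) = 4.
Hence αβ = [2 7 1 5 3 6 4].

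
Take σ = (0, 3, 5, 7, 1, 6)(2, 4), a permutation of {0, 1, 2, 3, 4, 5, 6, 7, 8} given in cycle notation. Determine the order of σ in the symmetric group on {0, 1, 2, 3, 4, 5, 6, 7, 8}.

The disjoint cycles have lengths 6, 2, 1.
The order is lcm(6, 2) = 6.

6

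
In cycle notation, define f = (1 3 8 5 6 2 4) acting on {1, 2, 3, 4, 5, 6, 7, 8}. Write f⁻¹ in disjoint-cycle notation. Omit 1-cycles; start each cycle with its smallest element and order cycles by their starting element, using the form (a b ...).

(1 4 2 6 5 8 3)

The inverse reverses each cycle.
After reversing and putting each cycle's least element first, f⁻¹ = (1 4 2 6 5 8 3).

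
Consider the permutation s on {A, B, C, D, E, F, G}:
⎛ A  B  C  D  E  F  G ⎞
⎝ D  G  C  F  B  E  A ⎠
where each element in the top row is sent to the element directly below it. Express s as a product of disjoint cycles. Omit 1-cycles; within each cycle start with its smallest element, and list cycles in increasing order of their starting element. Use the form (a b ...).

(A D F E B G)

From A: A → D → F → E → B → G → A, closing the cycle (A D F E B G).
Continuing from each remaining unvisited element yields (A D F E B G).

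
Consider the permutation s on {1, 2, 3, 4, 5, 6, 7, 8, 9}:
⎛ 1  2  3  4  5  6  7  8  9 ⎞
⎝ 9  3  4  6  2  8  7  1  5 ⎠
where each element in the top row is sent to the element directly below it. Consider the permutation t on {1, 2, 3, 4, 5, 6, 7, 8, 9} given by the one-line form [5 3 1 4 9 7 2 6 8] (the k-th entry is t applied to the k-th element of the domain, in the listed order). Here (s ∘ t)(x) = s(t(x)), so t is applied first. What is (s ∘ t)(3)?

(s ∘ t)(3) = s(t(3)). t(3) = 1, then s(1) = 9. So (s ∘ t)(3) = 9.

9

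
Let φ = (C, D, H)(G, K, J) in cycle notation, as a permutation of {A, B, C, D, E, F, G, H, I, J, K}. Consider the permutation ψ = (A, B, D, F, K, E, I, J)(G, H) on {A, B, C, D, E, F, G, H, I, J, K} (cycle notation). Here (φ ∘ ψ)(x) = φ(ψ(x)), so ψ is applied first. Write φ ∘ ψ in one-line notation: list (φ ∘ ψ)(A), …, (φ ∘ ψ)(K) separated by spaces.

For each element, apply ψ then φ: A → B → B; B → D → H; C → C → D; D → F → F; E → I → I; F → K → J; G → H → C; H → G → K; I → J → G; J → A → A; K → E → E.
So φ ∘ ψ in one-line form is B H D F I J C K G A E.

B H D F I J C K G A E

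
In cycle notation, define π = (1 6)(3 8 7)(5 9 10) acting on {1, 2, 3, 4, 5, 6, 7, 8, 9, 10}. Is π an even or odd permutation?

The cycle lengths are 3, 3, 2, 1, 1.
A cycle is odd iff its length is even; π has 1 even-length cycle, so sgn(π) = (−1)^1 and π is odd.

odd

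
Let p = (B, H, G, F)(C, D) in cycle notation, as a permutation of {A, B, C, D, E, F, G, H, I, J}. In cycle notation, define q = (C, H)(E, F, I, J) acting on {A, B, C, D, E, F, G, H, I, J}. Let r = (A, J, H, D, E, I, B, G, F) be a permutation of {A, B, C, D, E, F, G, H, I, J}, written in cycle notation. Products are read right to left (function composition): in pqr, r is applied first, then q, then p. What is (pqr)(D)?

(pqr)(D) = p(q(r(D))). r(D) = E, then q(E) = F, then p(F) = B, so the result is B.

B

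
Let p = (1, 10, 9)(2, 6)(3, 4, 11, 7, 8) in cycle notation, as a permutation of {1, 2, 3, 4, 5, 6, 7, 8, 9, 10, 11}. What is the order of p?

The disjoint cycles have lengths 5, 3, 2, 1.
Since disjoint cycles commute, ord(p) = lcm(5, 3, 2) = 30.

30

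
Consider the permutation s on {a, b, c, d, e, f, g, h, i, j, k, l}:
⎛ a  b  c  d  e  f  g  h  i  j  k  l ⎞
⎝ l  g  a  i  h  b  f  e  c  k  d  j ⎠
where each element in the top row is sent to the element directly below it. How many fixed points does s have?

No element satisfies s(x) = x, so there are 0 fixed points.

0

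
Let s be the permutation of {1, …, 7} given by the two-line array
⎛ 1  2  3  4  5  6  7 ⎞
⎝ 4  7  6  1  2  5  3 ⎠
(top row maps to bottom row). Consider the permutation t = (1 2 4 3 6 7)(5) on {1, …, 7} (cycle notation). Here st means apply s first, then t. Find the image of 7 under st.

s(7) = 3, then t(3) = 6; composing gives (st)(7) = 6.

6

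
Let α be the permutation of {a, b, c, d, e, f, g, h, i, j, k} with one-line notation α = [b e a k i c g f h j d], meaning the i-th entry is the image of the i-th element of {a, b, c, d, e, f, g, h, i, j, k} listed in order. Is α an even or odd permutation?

odd

In disjoint-cycle form the cycle lengths are 7, 2, 1, 1.
A cycle is odd iff its length is even; α has 1 even-length cycle, so sgn(α) = (−1)^1 and α is odd.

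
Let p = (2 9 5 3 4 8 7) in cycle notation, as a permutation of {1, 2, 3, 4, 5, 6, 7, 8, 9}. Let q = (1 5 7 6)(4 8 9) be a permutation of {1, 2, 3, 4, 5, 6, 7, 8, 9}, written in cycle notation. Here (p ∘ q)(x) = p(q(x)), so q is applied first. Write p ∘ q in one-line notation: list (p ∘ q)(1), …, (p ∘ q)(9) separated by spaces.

3 9 4 7 2 1 6 5 8

(p ∘ q)(x) = p(q(x)). Computing each image: p(q(1)) = p(5) = 3, p(q(2)) = p(2) = 9, p(q(3)) = p(3) = 4, p(q(4)) = p(8) = 7, p(q(5)) = p(7) = 2, p(q(6)) = p(1) = 1, p(q(7)) = p(6) = 6, p(q(8)) = p(9) = 5, p(q(9)) = p(4) = 8.
Hence p ∘ q = [3 9 4 7 2 1 6 5 8].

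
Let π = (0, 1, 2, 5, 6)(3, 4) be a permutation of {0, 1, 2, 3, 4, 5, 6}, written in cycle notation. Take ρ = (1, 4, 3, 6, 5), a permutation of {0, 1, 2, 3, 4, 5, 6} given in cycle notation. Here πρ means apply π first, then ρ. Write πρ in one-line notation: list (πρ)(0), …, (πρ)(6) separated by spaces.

4 2 1 3 6 5 0

(πρ)(x) = ρ(π(x)). Computing each image: ρ(π(0)) = ρ(1) = 4, ρ(π(1)) = ρ(2) = 2, ρ(π(2)) = ρ(5) = 1, ρ(π(3)) = ρ(4) = 3, ρ(π(4)) = ρ(3) = 6, ρ(π(5)) = ρ(6) = 5, ρ(π(6)) = ρ(0) = 0.
Hence πρ = [4 2 1 3 6 5 0].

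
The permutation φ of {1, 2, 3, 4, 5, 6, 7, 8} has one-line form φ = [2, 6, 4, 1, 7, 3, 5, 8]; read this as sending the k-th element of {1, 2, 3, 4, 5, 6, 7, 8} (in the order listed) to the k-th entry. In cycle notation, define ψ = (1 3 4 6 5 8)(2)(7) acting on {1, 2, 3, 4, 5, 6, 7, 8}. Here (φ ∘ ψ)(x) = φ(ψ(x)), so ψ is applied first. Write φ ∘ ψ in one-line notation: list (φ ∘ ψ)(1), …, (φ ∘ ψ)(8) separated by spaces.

4 6 1 3 8 7 5 2

Chase each element through ψ then φ: 1 → 3 → 4; 2 → 2 → 6; 3 → 4 → 1; 4 → 6 → 3; 5 → 8 → 8; 6 → 5 → 7; 7 → 7 → 5; 8 → 1 → 2.
Collecting the images, φ ∘ ψ = [4 6 1 3 8 7 5 2].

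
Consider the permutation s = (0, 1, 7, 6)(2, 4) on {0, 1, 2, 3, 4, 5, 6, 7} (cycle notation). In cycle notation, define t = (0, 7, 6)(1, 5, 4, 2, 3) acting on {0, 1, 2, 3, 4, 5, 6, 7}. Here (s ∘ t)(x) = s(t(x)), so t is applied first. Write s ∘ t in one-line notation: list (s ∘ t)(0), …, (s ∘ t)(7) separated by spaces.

For each element, apply t then s: 0 → 7 → 6; 1 → 5 → 5; 2 → 3 → 3; 3 → 1 → 7; 4 → 2 → 4; 5 → 4 → 2; 6 → 0 → 1; 7 → 6 → 0.
So s ∘ t in one-line form is 6 5 3 7 4 2 1 0.

6 5 3 7 4 2 1 0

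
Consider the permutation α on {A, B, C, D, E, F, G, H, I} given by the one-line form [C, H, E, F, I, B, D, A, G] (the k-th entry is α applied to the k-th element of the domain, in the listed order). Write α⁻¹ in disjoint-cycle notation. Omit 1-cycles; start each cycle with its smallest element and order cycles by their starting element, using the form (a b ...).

First write α in disjoint cycles: (A C E I G D F B H).
The inverse reverses every cycle; in canonical form, α⁻¹ = (A H B F D G I E C).

(A H B F D G I E C)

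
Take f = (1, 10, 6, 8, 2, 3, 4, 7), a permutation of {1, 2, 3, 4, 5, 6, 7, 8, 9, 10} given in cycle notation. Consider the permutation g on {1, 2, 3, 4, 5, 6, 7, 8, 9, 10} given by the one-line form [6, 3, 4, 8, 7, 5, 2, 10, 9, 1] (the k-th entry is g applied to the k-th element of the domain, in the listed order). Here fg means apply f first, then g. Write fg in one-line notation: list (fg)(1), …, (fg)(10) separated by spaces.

Chase each element through f then g: 1 → 10 → 1; 2 → 3 → 4; 3 → 4 → 8; 4 → 7 → 2; 5 → 5 → 7; 6 → 8 → 10; 7 → 1 → 6; 8 → 2 → 3; 9 → 9 → 9; 10 → 6 → 5.
Collecting the images, fg = [1 4 8 2 7 10 6 3 9 5].

1 4 8 2 7 10 6 3 9 5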